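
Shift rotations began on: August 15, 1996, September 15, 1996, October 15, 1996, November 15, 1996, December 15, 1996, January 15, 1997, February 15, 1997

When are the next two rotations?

March 15, 1997; April 15, 1997

Each date is the 15th; the gaps (31, 30, 31, 30, 31, 31) track the month lengths.
The rule is the 15th of each month.
March 1997: March 15, 1997.
April 1997: April 15, 1997.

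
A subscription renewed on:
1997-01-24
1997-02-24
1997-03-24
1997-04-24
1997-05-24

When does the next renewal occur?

The day-of-month is always 24 (31, 28, 31, 30 days between events).
So this recurs on the 24th of each month.
June 1997: 1997-06-24.

1997-06-24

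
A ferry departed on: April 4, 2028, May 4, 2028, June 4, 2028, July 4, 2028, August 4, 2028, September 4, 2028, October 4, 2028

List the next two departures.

The day-of-month is always 4 (30, 31, 30, 31, 31, 30 days between events).
So this recurs on the 4th of each month.
November 2028: November 4, 2028.
December 2028: December 4, 2028.

November 4, 2028; December 4, 2028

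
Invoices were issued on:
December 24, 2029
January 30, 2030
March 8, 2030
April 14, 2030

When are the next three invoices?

Gaps between consecutive events: 37, 37, 37 days — a constant 37-day interval.
April 14, 2030 + 37 days = May 21, 2030.
May 21, 2030 + 37 days = June 27, 2030.
June 27, 2030 + 37 days = August 3, 2030.

May 21, 2030; June 27, 2030; August 3, 2030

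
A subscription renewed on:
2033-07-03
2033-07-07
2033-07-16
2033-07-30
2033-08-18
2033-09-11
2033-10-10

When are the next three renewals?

Intervals are 4, 9, 14, 19, 24, 29 days — an arithmetic progression with common difference 5.
Next gap: 34 days. 2033-10-10 + 34 days = 2033-11-13.
Next gap: 39 days. 2033-11-13 + 39 days = 2033-12-22.
Next gap: 44 days. 2033-12-22 + 44 days = 2034-02-04.

2033-11-13, 2033-12-22, 2034-02-04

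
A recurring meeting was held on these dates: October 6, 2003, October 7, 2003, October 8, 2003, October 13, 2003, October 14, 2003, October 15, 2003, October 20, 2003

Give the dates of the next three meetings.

Every event lands on a Monday or Tuesday or Wednesday (gaps cycle 1, 1, 5, 1, 1, 5).
So the schedule is: every Monday, Tuesday and Wednesday.
The following Tuesday is October 21, 2003.
The following Wednesday is October 22, 2003.
Next Monday: October 27, 2003.

October 21, 2003; October 22, 2003; October 27, 2003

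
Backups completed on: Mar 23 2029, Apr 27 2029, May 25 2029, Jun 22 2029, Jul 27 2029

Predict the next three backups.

Aug 24 2029, Sep 28 2029, Oct 26 2029

All dates are Fridays, 35, 28, 28, 35 days apart.
Specifically, the 4th Friday of each month.
4th Friday of August 2029: Aug 24 2029.
4th Friday of September 2029: Sep 28 2029.
October 2029 — 4th Friday is Oct 26 2029.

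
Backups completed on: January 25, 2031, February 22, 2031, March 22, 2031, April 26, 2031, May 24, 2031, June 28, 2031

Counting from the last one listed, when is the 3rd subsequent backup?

September 27, 2031

These are Saturdays at 28- or 35-day spacing (28, 28, 35, 28, 35).
The pattern: 4th Saturday of the month.
4th Saturday of July 2031: July 26, 2031.
August 2031 — 4th Saturday is August 23, 2031.
September 2031 — 4th Saturday is September 27, 2031.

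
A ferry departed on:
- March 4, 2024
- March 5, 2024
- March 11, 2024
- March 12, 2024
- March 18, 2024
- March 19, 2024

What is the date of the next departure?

The gap pattern 1, 6, 1, 6, 1 repeats every 2 events.
These are the Mondays and Tuesdays of each week.
The following Monday is March 25, 2024.

March 25, 2024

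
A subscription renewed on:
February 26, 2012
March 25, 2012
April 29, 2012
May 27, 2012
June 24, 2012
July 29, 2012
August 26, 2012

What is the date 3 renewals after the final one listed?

These are Sundays with 28, 35, 28, 28, 35, 28-day gaps.
Each is the final Sunday of its month — April 29, 2012 is past the 28th, so '4th Sunday' doesn't fit.
September 2012 ends with Sunday September 30, 2012.
October 2012 ends with Sunday October 28, 2012.
Last Sunday of November 2012: November 25, 2012.

November 25, 2012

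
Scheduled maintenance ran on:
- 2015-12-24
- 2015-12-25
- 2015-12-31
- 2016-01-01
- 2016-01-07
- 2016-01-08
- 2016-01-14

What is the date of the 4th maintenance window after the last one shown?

2016-01-28

Every event lands on a Thursday or Friday (gaps cycle 1, 6, 1, 6, 1, 6).
So the schedule is: every Thursday and Friday.
The following Friday is 2016-01-15.
The following Thursday is 2016-01-21.
The following Friday is 2016-01-22.
The following Thursday is 2016-01-28.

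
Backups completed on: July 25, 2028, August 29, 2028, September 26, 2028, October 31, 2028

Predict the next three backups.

All Tuesdays; the gaps (35, 28, 35) vary with month length.
This is the last Tuesday of each month.
November 2028 ends with Tuesday November 28, 2028.
December 2028 ends with Tuesday December 26, 2028.
Last Tuesday of January 2029: January 30, 2029.

November 28, 2028; December 26, 2028; January 30, 2029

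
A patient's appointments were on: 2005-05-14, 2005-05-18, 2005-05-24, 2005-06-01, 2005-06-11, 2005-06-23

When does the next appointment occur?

Intervals are 4, 6, 8, 10, 12 days — an arithmetic progression with common difference 2.
Next gap: 14 days. 2005-06-23 + 14 days = 2005-07-07.

2005-07-07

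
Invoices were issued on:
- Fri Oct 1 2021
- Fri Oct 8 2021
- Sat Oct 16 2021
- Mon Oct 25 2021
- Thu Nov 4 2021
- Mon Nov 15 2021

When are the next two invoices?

Sat Nov 27 2021, Fri Dec 10 2021

The spacing grows by 1 each time: 7, 8, 9, 10, 11 days.
Next gap: 12 days. Mon Nov 15 2021 + 12 days = Sat Nov 27 2021.
Next gap: 13 days. Sat Nov 27 2021 + 13 days = Fri Dec 10 2021.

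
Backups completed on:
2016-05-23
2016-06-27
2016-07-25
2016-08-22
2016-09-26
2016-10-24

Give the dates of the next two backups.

2016-11-28, 2016-12-26

These are Mondays at 28- or 35-day spacing (35, 28, 28, 35, 28).
The pattern: 4th Monday of the month.
4th Monday of November 2016: 2016-11-28.
4th Monday of December 2016: 2016-12-26.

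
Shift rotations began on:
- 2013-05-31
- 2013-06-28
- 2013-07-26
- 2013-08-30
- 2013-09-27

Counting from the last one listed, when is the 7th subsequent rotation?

Every date is a Friday; gaps 28, 28, 35, 28 days.
Each is the last Friday of its month (at least one falls on the 29th or later, ruling out '4th Friday').
October 2013 ends with Friday 2013-10-25.
Last Friday of November 2013: 2013-11-29.
December 2013 ends with Friday 2013-12-27.
Last Friday of January 2014: 2014-01-31.
Last Friday of February 2014: 2014-02-28.
March 2014 ends with Friday 2014-03-28.
April 2014 ends with Friday 2014-04-25.

2014-04-25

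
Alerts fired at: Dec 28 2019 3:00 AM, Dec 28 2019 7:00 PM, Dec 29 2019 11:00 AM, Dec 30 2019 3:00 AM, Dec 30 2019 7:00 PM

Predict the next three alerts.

Dec 31 2019 11:00 AM, Jan 1 2020 3:00 AM, Jan 1 2020 7:00 PM

The interval is a steady 16 hours (16, 16, 16, 16).
Dec 30 2019 7:00 PM + 16 h = Dec 31 2019 11:00 AM.
Dec 31 2019 11:00 AM + 16 h = Jan 1 2020 3:00 AM.
Jan 1 2020 3:00 AM + 16 h = Jan 1 2020 7:00 PM.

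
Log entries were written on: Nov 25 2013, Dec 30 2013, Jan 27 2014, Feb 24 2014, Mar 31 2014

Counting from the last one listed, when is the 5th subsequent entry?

Aug 25 2014

Every date is a Monday; gaps 35, 28, 28, 35 days.
Each is the last Monday of its month (at least one falls on the 29th or later, ruling out '4th Monday').
April 2014 ends with Monday Apr 28 2014.
Last Monday of May 2014: May 26 2014.
June 2014 ends with Monday Jun 30 2014.
July 2014 ends with Monday Jul 28 2014.
Last Monday of August 2014: Aug 25 2014.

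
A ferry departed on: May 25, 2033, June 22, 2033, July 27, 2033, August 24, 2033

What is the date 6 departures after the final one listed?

Gaps: 28, 35, 28 days — a mix of 28 and 35. Every date is a Wednesday.
Each is the 4th Wednesday of its month.
September 2033 — 4th Wednesday is September 28, 2033.
October 2033 — 4th Wednesday is October 26, 2033.
November 2033 — 4th Wednesday is November 23, 2033.
4th Wednesday of December 2033: December 28, 2033.
January 2034 — 4th Wednesday is January 25, 2034.
February 2034 — 4th Wednesday is February 22, 2034.

February 22, 2034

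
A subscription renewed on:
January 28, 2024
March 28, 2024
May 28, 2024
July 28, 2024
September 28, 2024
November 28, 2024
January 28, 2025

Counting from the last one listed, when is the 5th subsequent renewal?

November 28, 2025

Gaps: 60, 61, 61, 62, 61, 61 days — not constant. Every event is on the 28th of the month.
Pattern: the 28th of every 2 months.
March 2025: March 28, 2025.
Next: May 2025 → May 28, 2025.
Next: July 2025 → July 28, 2025.
September 2025: September 28, 2025.
Next: November 2025 → November 28, 2025.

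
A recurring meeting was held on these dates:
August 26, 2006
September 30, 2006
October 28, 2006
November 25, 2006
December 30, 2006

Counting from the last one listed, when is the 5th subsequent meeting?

May 26, 2007

These are Saturdays with 35, 28, 28, 35-day gaps.
Each is the final Saturday of its month — September 30, 2006 is past the 28th, so '4th Saturday' doesn't fit.
Last Saturday of January 2007: January 27, 2007.
February 2007 ends with Saturday February 24, 2007.
Last Saturday of March 2007: March 31, 2007.
April 2007 ends with Saturday April 28, 2007.
May 2007 ends with Saturday May 26, 2007.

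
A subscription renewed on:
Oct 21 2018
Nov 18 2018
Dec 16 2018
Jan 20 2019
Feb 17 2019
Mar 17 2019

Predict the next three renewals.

Apr 21 2019, May 19 2019, Jun 16 2019

All dates are Sundays, 28, 28, 35, 28, 28 days apart.
Specifically, the 3rd Sunday of each month.
April 2019 — 3rd Sunday is Apr 21 2019.
May 2019 — 3rd Sunday is May 19 2019.
3rd Sunday of June 2019: Jun 16 2019.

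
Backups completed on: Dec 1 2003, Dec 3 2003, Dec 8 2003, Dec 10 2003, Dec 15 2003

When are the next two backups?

Dec 17 2003, Dec 22 2003

Gaps: 2, 5, 2, 5 days — not constant, but cyclic with period 2.
The events fall on every Monday and Wednesday.
Next Wednesday: Dec 17 2003.
The following Monday is Dec 22 2003.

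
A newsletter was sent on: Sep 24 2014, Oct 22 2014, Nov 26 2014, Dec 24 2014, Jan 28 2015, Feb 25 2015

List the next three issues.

These are Wednesdays at 28- or 35-day spacing (28, 35, 28, 35, 28).
The pattern: 4th Wednesday of the month.
March 2015 — 4th Wednesday is Mar 25 2015.
April 2015 — 4th Wednesday is Apr 22 2015.
4th Wednesday of May 2015: May 27 2015.

Mar 25 2015, Apr 22 2015, May 27 2015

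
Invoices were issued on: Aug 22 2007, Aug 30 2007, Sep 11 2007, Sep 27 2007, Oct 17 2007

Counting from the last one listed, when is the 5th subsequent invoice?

Intervals are 8, 12, 16, 20 days — an arithmetic progression with common difference 4.
Next gap: 24 days. Oct 17 2007 + 24 days = Nov 10 2007.
Next gap: 28 days. Nov 10 2007 + 28 days = Dec 8 2007.
Next gap: 32 days. Dec 8 2007 + 32 days = Jan 9 2008.
Next gap: 36 days. Jan 9 2008 + 36 days = Feb 14 2008.
Next gap: 40 days. Feb 14 2008 + 40 days = Mar 25 2008.

Mar 25 2008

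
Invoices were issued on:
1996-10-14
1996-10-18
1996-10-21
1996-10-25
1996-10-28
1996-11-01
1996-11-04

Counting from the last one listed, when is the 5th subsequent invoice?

Every event lands on a Monday or Friday (gaps cycle 4, 3, 4, 3, 4, 3).
So the schedule is: every Monday and Friday.
The following Friday is 1996-11-08.
Next Monday: 1996-11-11.
The following Friday is 1996-11-15.
The following Monday is 1996-11-18.
Next Friday: 1996-11-22.

1996-11-22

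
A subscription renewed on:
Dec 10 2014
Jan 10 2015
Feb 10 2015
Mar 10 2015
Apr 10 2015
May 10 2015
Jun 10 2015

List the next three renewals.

Jul 10 2015, Aug 10 2015, Sep 10 2015

Gaps: 31, 31, 28, 31, 30, 31 days — not constant. Every event is on the 10th of the month.
Pattern: the 10th of each month.
Next: July 2015 → Jul 10 2015.
August 2015: Aug 10 2015.
September 2015: Sep 10 2015.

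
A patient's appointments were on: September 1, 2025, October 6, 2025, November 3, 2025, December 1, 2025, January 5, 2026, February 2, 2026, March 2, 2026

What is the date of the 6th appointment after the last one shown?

September 7, 2026

Gaps: 35, 28, 28, 35, 28, 28 days — a mix of 28 and 35. Every date is a Monday.
Each is the 1st Monday of its month.
April 2026 — 1st Monday is April 6, 2026.
May 2026 — 1st Monday is May 4, 2026.
1st Monday of June 2026: June 1, 2026.
1st Monday of July 2026: July 6, 2026.
1st Monday of August 2026: August 3, 2026.
1st Monday of September 2026: September 7, 2026.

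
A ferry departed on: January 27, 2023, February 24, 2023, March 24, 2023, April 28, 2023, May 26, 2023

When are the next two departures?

June 23, 2023; July 28, 2023

These are Fridays at 28- or 35-day spacing (28, 28, 35, 28).
The pattern: 4th Friday of the month.
June 2023 — 4th Friday is June 23, 2023.
4th Friday of July 2023: July 28, 2023.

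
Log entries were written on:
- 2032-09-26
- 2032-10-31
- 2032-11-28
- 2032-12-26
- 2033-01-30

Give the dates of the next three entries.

Every date is a Sunday; gaps 35, 28, 28, 35 days.
Each is the last Sunday of its month (at least one falls on the 29th or later, ruling out '4th Sunday').
February 2033 ends with Sunday 2033-02-27.
March 2033 ends with Sunday 2033-03-27.
Last Sunday of April 2033: 2033-04-24.

2033-02-27, 2033-03-27, 2033-04-24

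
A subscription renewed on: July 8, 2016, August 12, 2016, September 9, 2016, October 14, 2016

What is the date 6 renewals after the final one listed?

Gaps: 35, 28, 35 days — a mix of 28 and 35. Every date is a Friday.
Each is the 2nd Friday of its month.
November 2016 — 2nd Friday is November 11, 2016.
December 2016 — 2nd Friday is December 9, 2016.
2nd Friday of January 2017: January 13, 2017.
February 2017 — 2nd Friday is February 10, 2017.
2nd Friday of March 2017: March 10, 2017.
2nd Friday of April 2017: April 14, 2017.

April 14, 2017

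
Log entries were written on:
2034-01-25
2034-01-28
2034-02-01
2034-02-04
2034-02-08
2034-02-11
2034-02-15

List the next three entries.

2034-02-18, 2034-02-22, 2034-02-25

The gap pattern 3, 4, 3, 4, 3, 4 repeats every 2 events.
These are the Wednesdays and Saturdays of each week.
Next Saturday: 2034-02-18.
Next Wednesday: 2034-02-22.
The following Saturday is 2034-02-25.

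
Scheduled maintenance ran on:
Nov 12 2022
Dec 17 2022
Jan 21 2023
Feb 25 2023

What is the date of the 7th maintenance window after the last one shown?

Oct 28 2023

Every event comes 35 days after the last (35, 35, 35).
Feb 25 2023 + 35 days = Apr 1 2023.
Apr 1 2023 + 35 days = May 6 2023.
May 6 2023 + 35 days = Jun 10 2023.
Jun 10 2023 + 35 days = Jul 15 2023.
Jul 15 2023 + 35 days = Aug 19 2023.
Aug 19 2023 + 35 days = Sep 23 2023.
Sep 23 2023 + 35 days = Oct 28 2023.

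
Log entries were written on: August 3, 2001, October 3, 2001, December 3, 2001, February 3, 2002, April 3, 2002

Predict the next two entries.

Each date is the 3rd; the gaps (61, 61, 62, 59) track the month lengths.
The rule is the 3rd of every 2 months.
June 2002: June 3, 2002.
Next: August 2002 → August 3, 2002.

June 3, 2002; August 3, 2002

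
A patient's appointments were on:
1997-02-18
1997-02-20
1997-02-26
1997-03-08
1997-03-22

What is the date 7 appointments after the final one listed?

The spacing grows by 4 each time: 2, 6, 10, 14 days.
Next gap: 18 days. 1997-03-22 + 18 days = 1997-04-09.
Next gap: 22 days. 1997-04-09 + 22 days = 1997-05-01.
Next gap: 26 days. 1997-05-01 + 26 days = 1997-05-27.
Next gap: 30 days. 1997-05-27 + 30 days = 1997-06-26.
Next gap: 34 days. 1997-06-26 + 34 days = 1997-07-30.
Next gap: 38 days. 1997-07-30 + 38 days = 1997-09-06.
Next gap: 42 days. 1997-09-06 + 42 days = 1997-10-18.

1997-10-18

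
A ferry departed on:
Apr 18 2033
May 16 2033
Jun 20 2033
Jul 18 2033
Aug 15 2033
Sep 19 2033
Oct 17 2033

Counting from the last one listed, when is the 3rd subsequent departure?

Jan 16 2034

Gaps: 28, 35, 28, 28, 35, 28 days — a mix of 28 and 35. Every date is a Monday.
Each is the 3rd Monday of its month.
3rd Monday of November 2033: Nov 21 2033.
3rd Monday of December 2033: Dec 19 2033.
January 2034 — 3rd Monday is Jan 16 2034.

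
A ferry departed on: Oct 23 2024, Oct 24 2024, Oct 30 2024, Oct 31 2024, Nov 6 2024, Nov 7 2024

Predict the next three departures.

Nov 13 2024, Nov 14 2024, Nov 20 2024

Gaps: 1, 6, 1, 6, 1 days — not constant, but cyclic with period 2.
The events fall on every Wednesday and Thursday.
The following Wednesday is Nov 13 2024.
The following Thursday is Nov 14 2024.
The following Wednesday is Nov 20 2024.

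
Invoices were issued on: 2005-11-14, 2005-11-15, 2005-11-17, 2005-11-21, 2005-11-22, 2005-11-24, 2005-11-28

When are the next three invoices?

The gap pattern 1, 2, 4, 1, 2, 4 repeats every 3 events.
These are the Mondays, Tuesdays and Thursdays of each week.
Next Tuesday: 2005-11-29.
Next Thursday: 2005-12-01.
Next Monday: 2005-12-05.

2005-11-29, 2005-12-01, 2005-12-05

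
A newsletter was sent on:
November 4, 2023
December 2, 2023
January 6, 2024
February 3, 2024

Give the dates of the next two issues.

March 2, 2024; April 6, 2024

These are Saturdays at 28- or 35-day spacing (28, 35, 28).
The pattern: 1st Saturday of the month.
March 2024 — 1st Saturday is March 2, 2024.
April 2024 — 1st Saturday is April 6, 2024.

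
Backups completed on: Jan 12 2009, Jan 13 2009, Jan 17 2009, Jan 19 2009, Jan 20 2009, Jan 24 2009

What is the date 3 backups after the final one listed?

Every event lands on a Monday or Tuesday or Saturday (gaps cycle 1, 4, 2, 1, 4).
So the schedule is: every Monday, Tuesday and Saturday.
Next Monday: Jan 26 2009.
Next Tuesday: Jan 27 2009.
The following Saturday is Jan 31 2009.

Jan 31 2009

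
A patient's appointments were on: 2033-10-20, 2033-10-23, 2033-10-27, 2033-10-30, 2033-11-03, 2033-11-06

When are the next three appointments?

Every event lands on a Thursday or Sunday (gaps cycle 3, 4, 3, 4, 3).
So the schedule is: every Thursday and Sunday.
Next Thursday: 2033-11-10.
The following Sunday is 2033-11-13.
Next Thursday: 2033-11-17.

2033-11-10, 2033-11-13, 2033-11-17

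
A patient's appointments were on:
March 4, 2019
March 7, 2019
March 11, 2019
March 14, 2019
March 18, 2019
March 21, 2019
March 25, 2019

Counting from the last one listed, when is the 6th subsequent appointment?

April 15, 2019

Every event lands on a Monday or Thursday (gaps cycle 3, 4, 3, 4, 3, 4).
So the schedule is: every Monday and Thursday.
The following Thursday is March 28, 2019.
Next Monday: April 1, 2019.
The following Thursday is April 4, 2019.
Next Monday: April 8, 2019.
Next Thursday: April 11, 2019.
Next Monday: April 15, 2019.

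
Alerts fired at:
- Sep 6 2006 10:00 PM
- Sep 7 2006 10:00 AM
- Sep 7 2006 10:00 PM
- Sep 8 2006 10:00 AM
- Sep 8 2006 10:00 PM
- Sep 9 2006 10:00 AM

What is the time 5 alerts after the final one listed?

The interval is a steady 12 hours (12, 12, 12, 12, 12).
Sep 9 2006 10:00 AM + 12 h = Sep 9 2006 10:00 PM.
Sep 9 2006 10:00 PM + 12 h = Sep 10 2006 10:00 AM.
Sep 10 2006 10:00 AM + 12 h = Sep 10 2006 10:00 PM.
Sep 10 2006 10:00 PM + 12 h = Sep 11 2006 10:00 AM.
Sep 11 2006 10:00 AM + 12 h = Sep 11 2006 10:00 PM.

Sep 11 2006 10:00 PM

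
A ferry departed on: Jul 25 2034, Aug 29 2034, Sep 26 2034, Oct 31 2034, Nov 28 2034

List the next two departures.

Dec 26 2034, Jan 30 2035

All Tuesdays; the gaps (35, 28, 35, 28) vary with month length.
This is the last Tuesday of each month.
December 2034 ends with Tuesday Dec 26 2034.
January 2035 ends with Tuesday Jan 30 2035.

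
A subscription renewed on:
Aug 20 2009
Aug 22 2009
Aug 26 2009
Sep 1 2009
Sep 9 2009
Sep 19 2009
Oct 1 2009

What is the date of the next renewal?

Intervals are 2, 4, 6, 8, 10, 12 days — an arithmetic progression with common difference 2.
Next gap: 14 days. Oct 1 2009 + 14 days = Oct 15 2009.

Oct 15 2009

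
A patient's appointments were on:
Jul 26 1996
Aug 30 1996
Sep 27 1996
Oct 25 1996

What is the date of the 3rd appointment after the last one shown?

All Fridays; the gaps (35, 28, 28) vary with month length.
This is the last Friday of each month.
Last Friday of November 1996: Nov 29 1996.
Last Friday of December 1996: Dec 27 1996.
Last Friday of January 1997: Jan 31 1997.

Jan 31 1997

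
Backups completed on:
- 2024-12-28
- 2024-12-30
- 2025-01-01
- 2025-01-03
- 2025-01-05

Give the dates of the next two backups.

The spacing is 2, 2, 2, 2 days — always 2 days.
2025-01-05 + 2 days = 2025-01-07.
2025-01-07 + 2 days = 2025-01-09.

2025-01-07, 2025-01-09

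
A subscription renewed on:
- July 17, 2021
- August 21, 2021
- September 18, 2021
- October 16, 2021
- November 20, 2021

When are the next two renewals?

All dates are Saturdays, 35, 28, 28, 35 days apart.
Specifically, the 3rd Saturday of each month.
3rd Saturday of December 2021: December 18, 2021.
3rd Saturday of January 2022: January 15, 2022.

December 18, 2021; January 15, 2022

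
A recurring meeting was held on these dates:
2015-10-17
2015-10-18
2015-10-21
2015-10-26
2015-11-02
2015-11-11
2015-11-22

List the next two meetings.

2015-12-05, 2015-12-20

Intervals are 1, 3, 5, 7, 9, 11 days — an arithmetic progression with common difference 2.
Next gap: 13 days. 2015-11-22 + 13 days = 2015-12-05.
Next gap: 15 days. 2015-12-05 + 15 days = 2015-12-20.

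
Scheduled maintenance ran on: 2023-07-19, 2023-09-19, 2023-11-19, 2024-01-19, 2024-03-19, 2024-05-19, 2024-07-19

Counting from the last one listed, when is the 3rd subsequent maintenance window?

Each date is the 19th; the gaps (62, 61, 61, 60, 61, 61) track the month lengths.
The rule is the 19th of every 2 months.
September 2024: 2024-09-19.
Next: November 2024 → 2024-11-19.
January 2025: 2025-01-19.

2025-01-19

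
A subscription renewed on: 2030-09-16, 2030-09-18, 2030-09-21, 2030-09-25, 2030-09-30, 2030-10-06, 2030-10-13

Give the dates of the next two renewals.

2030-10-21, 2030-10-30

Gaps: 2, 3, 4, 5, 6, 7 days — each gap is 1 larger than the previous one.
Next gap: 8 days. 2030-10-13 + 8 days = 2030-10-21.
Next gap: 9 days. 2030-10-21 + 9 days = 2030-10-30.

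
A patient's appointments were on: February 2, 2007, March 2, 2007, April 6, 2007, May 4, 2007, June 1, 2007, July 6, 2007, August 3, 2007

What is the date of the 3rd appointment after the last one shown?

November 2, 2007

Gaps: 28, 35, 28, 28, 35, 28 days — a mix of 28 and 35. Every date is a Friday.
Each is the 1st Friday of its month.
1st Friday of September 2007: September 7, 2007.
October 2007 — 1st Friday is October 5, 2007.
1st Friday of November 2007: November 2, 2007.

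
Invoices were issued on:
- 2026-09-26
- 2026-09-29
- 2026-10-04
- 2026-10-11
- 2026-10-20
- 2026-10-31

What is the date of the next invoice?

2026-11-13

The spacing grows by 2 each time: 3, 5, 7, 9, 11 days.
Next gap: 13 days. 2026-10-31 + 13 days = 2026-11-13.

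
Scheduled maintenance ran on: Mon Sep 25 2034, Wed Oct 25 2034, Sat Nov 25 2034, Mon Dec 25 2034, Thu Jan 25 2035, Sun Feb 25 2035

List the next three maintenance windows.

Sun Mar 25 2035, Wed Apr 25 2035, Fri May 25 2035

Gaps: 30, 31, 30, 31, 31 days — not constant. Every event is on the 25th of the month.
Pattern: the 25th of each month.
March 2035: Sun Mar 25 2035.
April 2035: Wed Apr 25 2035.
Next: May 2035 → Fri May 25 2035.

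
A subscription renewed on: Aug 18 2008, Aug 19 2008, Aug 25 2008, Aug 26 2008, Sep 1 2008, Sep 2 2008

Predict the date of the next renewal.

The gap pattern 1, 6, 1, 6, 1 repeats every 2 events.
These are the Mondays and Tuesdays of each week.
Next Monday: Sep 8 2008.

Sep 8 2008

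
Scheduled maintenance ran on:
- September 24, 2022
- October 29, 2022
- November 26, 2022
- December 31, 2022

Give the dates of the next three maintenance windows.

January 28, 2023; February 25, 2023; March 25, 2023

All Saturdays; the gaps (35, 28, 35) vary with month length.
This is the last Saturday of each month.
January 2023 ends with Saturday January 28, 2023.
Last Saturday of February 2023: February 25, 2023.
Last Saturday of March 2023: March 25, 2023.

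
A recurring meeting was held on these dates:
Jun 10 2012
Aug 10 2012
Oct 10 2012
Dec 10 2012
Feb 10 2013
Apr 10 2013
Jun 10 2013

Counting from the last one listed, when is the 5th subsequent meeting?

Apr 10 2014

Each date is the 10th; the gaps (61, 61, 61, 62, 59, 61) track the month lengths.
The rule is the 10th of every 2 months.
Next: August 2013 → Aug 10 2013.
Next: October 2013 → Oct 10 2013.
Next: December 2013 → Dec 10 2013.
February 2014: Feb 10 2014.
April 2014: Apr 10 2014.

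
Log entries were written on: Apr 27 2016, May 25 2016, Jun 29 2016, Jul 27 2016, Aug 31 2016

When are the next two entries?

Sep 28 2016, Oct 26 2016

All Wednesdays; the gaps (28, 35, 28, 35) vary with month length.
This is the last Wednesday of each month.
Last Wednesday of September 2016: Sep 28 2016.
Last Wednesday of October 2016: Oct 26 2016.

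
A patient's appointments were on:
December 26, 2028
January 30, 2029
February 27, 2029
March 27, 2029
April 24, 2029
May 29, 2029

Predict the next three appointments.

June 26, 2029; July 31, 2029; August 28, 2029

All Tuesdays; the gaps (35, 28, 28, 28, 35) vary with month length.
This is the last Tuesday of each month.
Last Tuesday of June 2029: June 26, 2029.
Last Tuesday of July 2029: July 31, 2029.
Last Tuesday of August 2029: August 28, 2029.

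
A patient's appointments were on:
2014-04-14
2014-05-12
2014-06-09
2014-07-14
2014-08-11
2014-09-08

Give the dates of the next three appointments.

All dates are Mondays, 28, 28, 35, 28, 28 days apart.
Specifically, the 2nd Monday of each month.
October 2014 — 2nd Monday is 2014-10-13.
2nd Monday of November 2014: 2014-11-10.
2nd Monday of December 2014: 2014-12-08.

2014-10-13, 2014-11-10, 2014-12-08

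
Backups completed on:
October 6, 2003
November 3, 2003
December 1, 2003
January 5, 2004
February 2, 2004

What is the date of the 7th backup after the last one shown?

September 6, 2004

Gaps: 28, 28, 35, 28 days — a mix of 28 and 35. Every date is a Monday.
Each is the 1st Monday of its month.
March 2004 — 1st Monday is March 1, 2004.
April 2004 — 1st Monday is April 5, 2004.
1st Monday of May 2004: May 3, 2004.
1st Monday of June 2004: June 7, 2004.
1st Monday of July 2004: July 5, 2004.
August 2004 — 1st Monday is August 2, 2004.
1st Monday of September 2004: September 6, 2004.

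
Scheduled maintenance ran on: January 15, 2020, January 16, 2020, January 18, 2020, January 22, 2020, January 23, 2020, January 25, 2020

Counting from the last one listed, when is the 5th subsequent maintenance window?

Every event lands on a Wednesday or Thursday or Saturday (gaps cycle 1, 2, 4, 1, 2).
So the schedule is: every Wednesday, Thursday and Saturday.
Next Wednesday: January 29, 2020.
Next Thursday: January 30, 2020.
The following Saturday is February 1, 2020.
Next Wednesday: February 5, 2020.
The following Thursday is February 6, 2020.

February 6, 2020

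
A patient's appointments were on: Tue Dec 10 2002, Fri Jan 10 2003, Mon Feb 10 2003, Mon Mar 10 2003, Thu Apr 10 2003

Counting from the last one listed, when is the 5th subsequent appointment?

Wed Sep 10 2003

The day-of-month is always 10 (31, 31, 28, 31 days between events).
So this recurs on the 10th of each month.
Next: May 2003 → Sat May 10 2003.
Next: June 2003 → Tue Jun 10 2003.
July 2003: Thu Jul 10 2003.
Next: August 2003 → Sun Aug 10 2003.
September 2003: Wed Sep 10 2003.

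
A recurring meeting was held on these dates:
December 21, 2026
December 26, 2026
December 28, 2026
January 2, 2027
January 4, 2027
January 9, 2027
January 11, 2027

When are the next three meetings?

Gaps: 5, 2, 5, 2, 5, 2 days — not constant, but cyclic with period 2.
The events fall on every Monday and Saturday.
The following Saturday is January 16, 2027.
Next Monday: January 18, 2027.
Next Saturday: January 23, 2027.

January 16, 2027; January 18, 2027; January 23, 2027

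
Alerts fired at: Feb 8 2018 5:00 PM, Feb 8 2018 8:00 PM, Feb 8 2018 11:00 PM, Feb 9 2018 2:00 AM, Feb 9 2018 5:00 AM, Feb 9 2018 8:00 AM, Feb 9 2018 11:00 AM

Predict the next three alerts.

Feb 9 2018 2:00 PM, Feb 9 2018 5:00 PM, Feb 9 2018 8:00 PM

Spacing: 3, 3, 3, 3, 3, 3 h — constant 3 h.
Feb 9 2018 11:00 AM + 3 h = Feb 9 2018 2:00 PM.
Feb 9 2018 2:00 PM + 3 h = Feb 9 2018 5:00 PM.
Feb 9 2018 5:00 PM + 3 h = Feb 9 2018 8:00 PM.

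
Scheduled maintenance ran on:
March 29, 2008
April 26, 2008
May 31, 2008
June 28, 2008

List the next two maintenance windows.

July 26, 2008; August 30, 2008

Every date is a Saturday; gaps 28, 35, 28 days.
Each is the last Saturday of its month (at least one falls on the 29th or later, ruling out '4th Saturday').
July 2008 ends with Saturday July 26, 2008.
Last Saturday of August 2008: August 30, 2008.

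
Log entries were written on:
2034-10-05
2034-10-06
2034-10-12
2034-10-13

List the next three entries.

Every event lands on a Thursday or Friday (gaps cycle 1, 6, 1).
So the schedule is: every Thursday and Friday.
The following Thursday is 2034-10-19.
The following Friday is 2034-10-20.
The following Thursday is 2034-10-26.

2034-10-19, 2034-10-20, 2034-10-26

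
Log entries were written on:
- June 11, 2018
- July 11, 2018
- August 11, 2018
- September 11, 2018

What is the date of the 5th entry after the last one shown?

February 11, 2019

Each date is the 11th; the gaps (30, 31, 31) track the month lengths.
The rule is the 11th of each month.
October 2018: October 11, 2018.
Next: November 2018 → November 11, 2018.
Next: December 2018 → December 11, 2018.
January 2019: January 11, 2019.
Next: February 2019 → February 11, 2019.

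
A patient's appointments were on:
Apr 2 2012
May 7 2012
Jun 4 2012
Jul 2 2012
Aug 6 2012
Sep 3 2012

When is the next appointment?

Oct 1 2012

Gaps: 35, 28, 28, 35, 28 days — a mix of 28 and 35. Every date is a Monday.
Each is the 1st Monday of its month.
October 2012 — 1st Monday is Oct 1 2012.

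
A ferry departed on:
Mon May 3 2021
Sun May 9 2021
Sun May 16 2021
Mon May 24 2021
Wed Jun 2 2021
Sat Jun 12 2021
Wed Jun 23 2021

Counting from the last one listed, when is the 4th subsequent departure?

Mon Aug 16 2021

Gaps: 6, 7, 8, 9, 10, 11 days — each gap is 1 larger than the previous one.
Next gap: 12 days. Wed Jun 23 2021 + 12 days = Mon Jul 5 2021.
Next gap: 13 days. Mon Jul 5 2021 + 13 days = Sun Jul 18 2021.
Next gap: 14 days. Sun Jul 18 2021 + 14 days = Sun Aug 1 2021.
Next gap: 15 days. Sun Aug 1 2021 + 15 days = Mon Aug 16 2021.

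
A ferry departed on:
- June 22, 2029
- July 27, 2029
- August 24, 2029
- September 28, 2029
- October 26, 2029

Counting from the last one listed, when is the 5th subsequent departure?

Gaps: 35, 28, 35, 28 days — a mix of 28 and 35. Every date is a Friday.
Each is the 4th Friday of its month.
November 2029 — 4th Friday is November 23, 2029.
December 2029 — 4th Friday is December 28, 2029.
January 2030 — 4th Friday is January 25, 2030.
February 2030 — 4th Friday is February 22, 2030.
4th Friday of March 2030: March 22, 2030.

March 22, 2030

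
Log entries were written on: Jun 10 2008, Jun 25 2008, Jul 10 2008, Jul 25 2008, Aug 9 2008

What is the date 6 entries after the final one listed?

Gaps between consecutive events: 15, 15, 15, 15 days — a constant 15-day interval.
Aug 9 2008 + 15 days = Aug 24 2008.
Aug 24 2008 + 15 days = Sep 8 2008.
Sep 8 2008 + 15 days = Sep 23 2008.
Sep 23 2008 + 15 days = Oct 8 2008.
Oct 8 2008 + 15 days = Oct 23 2008.
Oct 23 2008 + 15 days = Nov 7 2008.

Nov 7 2008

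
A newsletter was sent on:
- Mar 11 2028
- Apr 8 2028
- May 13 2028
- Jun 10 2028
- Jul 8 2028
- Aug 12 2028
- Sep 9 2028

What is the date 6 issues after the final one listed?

All dates are Saturdays, 28, 35, 28, 28, 35, 28 days apart.
Specifically, the 2nd Saturday of each month.
October 2028 — 2nd Saturday is Oct 14 2028.
November 2028 — 2nd Saturday is Nov 11 2028.
2nd Saturday of December 2028: Dec 9 2028.
2nd Saturday of January 2029: Jan 13 2029.
February 2029 — 2nd Saturday is Feb 10 2029.
March 2029 — 2nd Saturday is Mar 10 2029.

Mar 10 2029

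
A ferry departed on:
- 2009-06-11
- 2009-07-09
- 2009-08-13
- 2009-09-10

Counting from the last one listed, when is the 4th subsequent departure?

2010-01-14

Gaps: 28, 35, 28 days — a mix of 28 and 35. Every date is a Thursday.
Each is the 2nd Thursday of its month.
2nd Thursday of October 2009: 2009-10-08.
2nd Thursday of November 2009: 2009-11-12.
2nd Thursday of December 2009: 2009-12-10.
January 2010 — 2nd Thursday is 2010-01-14.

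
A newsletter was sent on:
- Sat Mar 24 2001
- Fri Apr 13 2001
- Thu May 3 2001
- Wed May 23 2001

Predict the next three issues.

Tue Jun 12 2001, Mon Jul 2 2001, Sun Jul 22 2001

Every event comes 20 days after the last (20, 20, 20).
Wed May 23 2001 + 20 days = Tue Jun 12 2001.
Tue Jun 12 2001 + 20 days = Mon Jul 2 2001.
Mon Jul 2 2001 + 20 days = Sun Jul 22 2001.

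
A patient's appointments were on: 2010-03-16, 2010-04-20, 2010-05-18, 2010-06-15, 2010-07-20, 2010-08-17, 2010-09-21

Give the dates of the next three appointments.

All dates are Tuesdays, 35, 28, 28, 35, 28, 35 days apart.
Specifically, the 3rd Tuesday of each month.
October 2010 — 3rd Tuesday is 2010-10-19.
3rd Tuesday of November 2010: 2010-11-16.
3rd Tuesday of December 2010: 2010-12-21.

2010-10-19, 2010-11-16, 2010-12-21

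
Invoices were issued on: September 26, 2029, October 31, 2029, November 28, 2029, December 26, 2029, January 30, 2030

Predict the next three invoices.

Every date is a Wednesday; gaps 35, 28, 28, 35 days.
Each is the last Wednesday of its month (at least one falls on the 29th or later, ruling out '4th Wednesday').
February 2030 ends with Wednesday February 27, 2030.
March 2030 ends with Wednesday March 27, 2030.
Last Wednesday of April 2030: April 24, 2030.

February 27, 2030; March 27, 2030; April 24, 2030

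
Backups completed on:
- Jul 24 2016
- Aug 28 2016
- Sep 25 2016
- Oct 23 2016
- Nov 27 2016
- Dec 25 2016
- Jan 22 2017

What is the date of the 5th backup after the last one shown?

All dates are Sundays, 35, 28, 28, 35, 28, 28 days apart.
Specifically, the 4th Sunday of each month.
4th Sunday of February 2017: Feb 26 2017.
4th Sunday of March 2017: Mar 26 2017.
4th Sunday of April 2017: Apr 23 2017.
May 2017 — 4th Sunday is May 28 2017.
4th Sunday of June 2017: Jun 25 2017.

Jun 25 2017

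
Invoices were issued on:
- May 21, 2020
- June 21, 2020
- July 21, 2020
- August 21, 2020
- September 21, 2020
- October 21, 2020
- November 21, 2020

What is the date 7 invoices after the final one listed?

June 21, 2021

The day-of-month is always 21 (31, 30, 31, 31, 30, 31 days between events).
So this recurs on the 21st of each month.
December 2020: December 21, 2020.
Next: January 2021 → January 21, 2021.
Next: February 2021 → February 21, 2021.
Next: March 2021 → March 21, 2021.
April 2021: April 21, 2021.
Next: May 2021 → May 21, 2021.
June 2021: June 21, 2021.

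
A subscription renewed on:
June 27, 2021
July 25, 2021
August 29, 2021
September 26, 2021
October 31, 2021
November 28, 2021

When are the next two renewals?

All Sundays; the gaps (28, 35, 28, 35, 28) vary with month length.
This is the last Sunday of each month.
Last Sunday of December 2021: December 26, 2021.
January 2022 ends with Sunday January 30, 2022.

December 26, 2021; January 30, 2022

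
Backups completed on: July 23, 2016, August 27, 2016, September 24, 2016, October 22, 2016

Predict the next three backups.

November 26, 2016; December 24, 2016; January 28, 2017

These are Saturdays at 28- or 35-day spacing (35, 28, 28).
The pattern: 4th Saturday of the month.
November 2016 — 4th Saturday is November 26, 2016.
December 2016 — 4th Saturday is December 24, 2016.
4th Saturday of January 2017: January 28, 2017.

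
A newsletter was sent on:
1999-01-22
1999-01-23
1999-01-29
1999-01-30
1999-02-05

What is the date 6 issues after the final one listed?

1999-02-26

The gap pattern 1, 6, 1, 6 repeats every 2 events.
These are the Fridays and Saturdays of each week.
The following Saturday is 1999-02-06.
Next Friday: 1999-02-12.
The following Saturday is 1999-02-13.
The following Friday is 1999-02-19.
Next Saturday: 1999-02-20.
The following Friday is 1999-02-26.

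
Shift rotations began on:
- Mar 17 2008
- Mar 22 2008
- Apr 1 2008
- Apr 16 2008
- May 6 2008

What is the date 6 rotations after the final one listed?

Dec 17 2008

Gaps: 5, 10, 15, 20 days — each gap is 5 larger than the previous one.
Next gap: 25 days. May 6 2008 + 25 days = May 31 2008.
Next gap: 30 days. May 31 2008 + 30 days = Jun 30 2008.
Next gap: 35 days. Jun 30 2008 + 35 days = Aug 4 2008.
Next gap: 40 days. Aug 4 2008 + 40 days = Sep 13 2008.
Next gap: 45 days. Sep 13 2008 + 45 days = Oct 28 2008.
Next gap: 50 days. Oct 28 2008 + 50 days = Dec 17 2008.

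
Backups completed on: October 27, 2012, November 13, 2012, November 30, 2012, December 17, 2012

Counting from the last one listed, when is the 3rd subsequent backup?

Gaps between consecutive events: 17, 17, 17 days — a constant 17-day interval.
December 17, 2012 + 17 days = January 3, 2013.
January 3, 2013 + 17 days = January 20, 2013.
January 20, 2013 + 17 days = February 6, 2013.

February 6, 2013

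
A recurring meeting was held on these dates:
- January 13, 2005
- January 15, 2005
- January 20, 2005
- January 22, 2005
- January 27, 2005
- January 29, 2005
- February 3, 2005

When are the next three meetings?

February 5, 2005; February 10, 2005; February 12, 2005

Every event lands on a Thursday or Saturday (gaps cycle 2, 5, 2, 5, 2, 5).
So the schedule is: every Thursday and Saturday.
The following Saturday is February 5, 2005.
The following Thursday is February 10, 2005.
The following Saturday is February 12, 2005.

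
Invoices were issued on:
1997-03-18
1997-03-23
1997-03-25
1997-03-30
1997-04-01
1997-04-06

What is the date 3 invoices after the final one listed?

1997-04-15

Every event lands on a Tuesday or Sunday (gaps cycle 5, 2, 5, 2, 5).
So the schedule is: every Tuesday and Sunday.
The following Tuesday is 1997-04-08.
Next Sunday: 1997-04-13.
The following Tuesday is 1997-04-15.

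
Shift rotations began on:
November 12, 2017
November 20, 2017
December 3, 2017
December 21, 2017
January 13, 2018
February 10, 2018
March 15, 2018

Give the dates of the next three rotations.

Gaps: 8, 13, 18, 23, 28, 33 days — each gap is 5 larger than the previous one.
Next gap: 38 days. March 15, 2018 + 38 days = April 22, 2018.
Next gap: 43 days. April 22, 2018 + 43 days = June 4, 2018.
Next gap: 48 days. June 4, 2018 + 48 days = July 22, 2018.

April 22, 2018; June 4, 2018; July 22, 2018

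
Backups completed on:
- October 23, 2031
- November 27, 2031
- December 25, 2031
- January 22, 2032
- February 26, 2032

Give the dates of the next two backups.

March 25, 2032; April 22, 2032

All dates are Thursdays, 35, 28, 28, 35 days apart.
Specifically, the 4th Thursday of each month.
March 2032 — 4th Thursday is March 25, 2032.
4th Thursday of April 2032: April 22, 2032.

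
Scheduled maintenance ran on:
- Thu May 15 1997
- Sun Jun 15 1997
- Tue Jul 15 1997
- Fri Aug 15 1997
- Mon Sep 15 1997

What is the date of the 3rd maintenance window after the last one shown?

Mon Dec 15 1997

Gaps: 31, 30, 31, 31 days — not constant. Every event is on the 15th of the month.
Pattern: the 15th of each month.
October 1997: Wed Oct 15 1997.
November 1997: Sat Nov 15 1997.
December 1997: Mon Dec 15 1997.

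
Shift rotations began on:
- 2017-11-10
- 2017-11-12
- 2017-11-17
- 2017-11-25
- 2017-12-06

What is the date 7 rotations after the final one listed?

Intervals are 2, 5, 8, 11 days — an arithmetic progression with common difference 3.
Next gap: 14 days. 2017-12-06 + 14 days = 2017-12-20.
Next gap: 17 days. 2017-12-20 + 17 days = 2018-01-06.
Next gap: 20 days. 2018-01-06 + 20 days = 2018-01-26.
Next gap: 23 days. 2018-01-26 + 23 days = 2018-02-18.
Next gap: 26 days. 2018-02-18 + 26 days = 2018-03-16.
Next gap: 29 days. 2018-03-16 + 29 days = 2018-04-14.
Next gap: 32 days. 2018-04-14 + 32 days = 2018-05-16.

2018-05-16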